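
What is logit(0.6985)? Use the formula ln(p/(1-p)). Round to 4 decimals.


1 - p = 0.3015.
p/(1-p) = 2.3167.
logit = ln(2.3167) = 0.8402.

0.8402


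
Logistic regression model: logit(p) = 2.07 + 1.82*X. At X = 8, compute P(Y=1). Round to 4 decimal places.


Compute z = 2.07 + (1.82)(8) = 16.6300.
exp(-z) = 0.0000.
P = 1/(1 + 0.0000) = 1.0000.

1.0000


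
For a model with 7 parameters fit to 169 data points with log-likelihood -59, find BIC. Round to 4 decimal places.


k * ln(n) = 7 * ln(169) = 7 * 5.129899 = 35.909293.
-2 * loglik = -2 * (-59) = 118.
BIC = 35.909293 + 118 = 153.909293, which rounds to 153.9093.

153.9093


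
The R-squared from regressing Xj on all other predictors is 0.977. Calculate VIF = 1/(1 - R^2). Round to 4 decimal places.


Using VIF = 1/(1 - R^2_j):
1 - 0.977 = 0.023.
VIF = 43.4783.

43.4783


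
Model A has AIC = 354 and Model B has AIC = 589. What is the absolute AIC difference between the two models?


|AIC_A - AIC_B| = |354 - 589| = 235.
Model A is preferred (lower AIC).

235


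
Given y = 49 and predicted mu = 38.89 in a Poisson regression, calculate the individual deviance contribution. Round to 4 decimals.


First: ln(49/38.89) = 0.231083.
Then: 49 * 0.231083 = 11.323067.
y - mu = 49 - 38.89 = 10.11.
D = 2(11.323067 - 10.11) = 2.426134, which rounds to 2.4261.

2.4261


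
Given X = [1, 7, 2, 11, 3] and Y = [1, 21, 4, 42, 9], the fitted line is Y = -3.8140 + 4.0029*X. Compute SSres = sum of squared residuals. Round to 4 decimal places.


Predicted values from Y = -3.8140 + 4.0029*X.
Residuals: [0.8111, -3.2063, -0.1918, 1.7821, 0.8053].
SSres = 14.7994.

14.7994


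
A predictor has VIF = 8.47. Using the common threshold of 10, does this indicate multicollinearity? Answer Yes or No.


Compare VIF = 8.47 to the threshold of 10.
8.47 < 10, so the answer is No.

No


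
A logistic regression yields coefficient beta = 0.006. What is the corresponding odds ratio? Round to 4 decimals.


Odds ratio = exp(beta) = exp(0.006).
= 1.0060.

1.0060


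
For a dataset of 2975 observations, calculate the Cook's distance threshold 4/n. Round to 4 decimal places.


Using the rule of thumb:
Threshold = 4 / 2975 = 0.0013.

0.0013


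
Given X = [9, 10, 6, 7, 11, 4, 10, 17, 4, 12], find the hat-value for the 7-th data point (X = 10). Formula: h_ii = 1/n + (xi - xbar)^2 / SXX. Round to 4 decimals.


Mean of X: xbar = 9.0000.
SXX = 142.0000.
For X = 10: h = 1/10 + (10 - 9.0000)^2/142.0000 = 0.1070.

0.1070


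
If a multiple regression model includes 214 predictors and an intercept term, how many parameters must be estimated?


Including the intercept, the model has 214 predictor coefficients + 1 intercept.
Total = 215.

215


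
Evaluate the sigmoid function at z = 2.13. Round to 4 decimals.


First, exp(-2.1300) = 0.1188.
Then sigma(z) = 1/(1 + 0.1188) = 0.8938.

0.8938


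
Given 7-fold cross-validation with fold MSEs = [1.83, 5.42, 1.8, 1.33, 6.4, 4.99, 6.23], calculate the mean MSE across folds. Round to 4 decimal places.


Add all fold MSEs: 28.0000.
Divide by k = 7: 28.0000/7 = 4.0000.

4.0000


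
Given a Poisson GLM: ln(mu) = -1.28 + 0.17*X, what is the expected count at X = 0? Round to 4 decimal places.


Linear predictor: eta = -1.28 + (0.17)(0) = -1.2800.
Expected count: mu = exp(-1.2800) = 0.2780.

0.2780


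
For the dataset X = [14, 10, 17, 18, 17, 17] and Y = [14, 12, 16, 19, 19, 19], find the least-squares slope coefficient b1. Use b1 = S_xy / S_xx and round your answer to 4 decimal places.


First compute the means: xbar = 15.5000, ybar = 16.5000.
Then S_xx = sum((xi - xbar)^2) = 45.5000.
S_xy = sum((xi - xbar)(yi - ybar)) = 41.5000.
b1 = S_xy / S_xx = 41.5000 / 45.5000 = 0.9121.

0.9121


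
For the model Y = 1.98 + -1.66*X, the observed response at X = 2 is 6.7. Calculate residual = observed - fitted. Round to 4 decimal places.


Predicted = 1.98 + -1.66 * 2 = -1.3400.
Residual = 6.7 - -1.3400 = 8.0400.

8.0400


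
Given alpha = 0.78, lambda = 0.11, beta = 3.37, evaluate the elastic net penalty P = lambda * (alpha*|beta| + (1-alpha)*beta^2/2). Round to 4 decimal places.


Compute:
L1 = 0.78 * 3.37 = 2.6286.
L2 = 0.22 * 3.37^2 / 2 = 1.2493.
Penalty = 0.11 * (2.6286 + 1.2493) = 0.4266.

0.4266


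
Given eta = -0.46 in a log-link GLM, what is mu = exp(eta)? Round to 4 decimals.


mu = exp(eta) = exp(-0.46).
= 0.6313.

0.6313


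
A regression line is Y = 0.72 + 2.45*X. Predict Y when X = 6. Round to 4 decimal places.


Plug X = 6 into Y = 0.72 + 2.45*X:
Y = 0.72 + 14.7000 = 15.4200.

15.4200


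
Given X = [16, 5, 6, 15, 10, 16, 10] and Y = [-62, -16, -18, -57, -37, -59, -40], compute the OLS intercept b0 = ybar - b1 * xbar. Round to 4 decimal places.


Compute b1 = -4.1031 from the OLS formula.
With xbar = 11.1429 and ybar = -41.2857, the intercept is:
b0 = -41.2857 - -4.1031 * 11.1429 = 4.4346.

4.4346


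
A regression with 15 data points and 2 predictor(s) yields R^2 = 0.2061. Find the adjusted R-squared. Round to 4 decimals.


Using the formula:
(1 - 0.2061) = 0.7939.
Multiply by 14/12: 0.7939 * 14 = 11.1146, then 11.1146 / 12 = 0.9262.
Adj R^2 = 1 - 0.9262 = 0.0738.

0.0738


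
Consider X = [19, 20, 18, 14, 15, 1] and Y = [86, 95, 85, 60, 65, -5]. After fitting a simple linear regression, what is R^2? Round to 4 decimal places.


The fitted line is Y = -11.0903 + 5.2016*X.
SSres = 20.8527, SStot = 6663.3333.
R^2 = 1 - SSres/SStot = 0.9969.

0.9969


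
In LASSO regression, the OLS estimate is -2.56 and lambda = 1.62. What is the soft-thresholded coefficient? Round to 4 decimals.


Absolute value: |-2.56| = 2.56.
Compare to lambda = 1.62.
Since |beta| > lambda, coefficient = sign(beta)*(|beta| - lambda) = -0.9400.

-0.9400


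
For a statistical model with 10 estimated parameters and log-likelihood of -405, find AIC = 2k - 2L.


AIC = 2*10 - 2*(-405).
= 20 + 810 = 830.

830


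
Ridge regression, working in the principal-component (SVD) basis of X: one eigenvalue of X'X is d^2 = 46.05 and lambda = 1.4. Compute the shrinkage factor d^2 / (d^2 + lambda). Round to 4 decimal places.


Denominator = d^2 + lambda = 46.05 + 1.4 = 47.4500.
Shrinkage = 46.05 / 47.4500 = 0.9705.

0.9705


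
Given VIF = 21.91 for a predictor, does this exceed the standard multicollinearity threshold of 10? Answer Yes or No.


Check: VIF = 21.91 vs threshold = 10.
Since 21.91 >= 10, the answer is Yes.

Yes


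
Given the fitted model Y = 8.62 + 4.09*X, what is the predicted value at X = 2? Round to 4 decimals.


Plug X = 2 into Y = 8.62 + 4.09*X:
Y = 8.62 + 8.1800 = 16.8000.

16.8000


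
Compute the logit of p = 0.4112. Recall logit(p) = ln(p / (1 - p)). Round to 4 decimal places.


The odds are p/(1-p) = 0.4112 / 0.5888 = 0.6984.
logit(p) = ln(0.6984) = -0.3590.

-0.3590


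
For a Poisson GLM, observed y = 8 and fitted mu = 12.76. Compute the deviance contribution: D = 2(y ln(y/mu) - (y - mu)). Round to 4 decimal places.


First: ln(8/12.76) = -0.466874.
Then: 8 * -0.466874 = -3.734992.
y - mu = 8 - 12.76 = -4.76.
D = 2(-3.734992 - -4.76) = 2.050016, which rounds to 2.0500.

2.0500


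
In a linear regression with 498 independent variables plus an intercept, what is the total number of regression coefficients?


Total coefficients = number of predictors + 1 (for the intercept).
= 498 + 1 = 499.

499


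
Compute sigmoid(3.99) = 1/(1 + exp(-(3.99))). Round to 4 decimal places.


Compute exp(-3.9900) = 0.0185.
Sigmoid = 1 / (1 + 0.0185) = 1 / 1.0185 = 0.9818.

0.9818


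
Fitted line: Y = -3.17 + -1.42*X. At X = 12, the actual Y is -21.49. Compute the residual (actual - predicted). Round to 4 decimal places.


Fitted value at X = 12 is yhat = -3.17 + -1.42*12 = -20.2100.
Residual = -21.49 - -20.2100 = -1.2800.

-1.2800


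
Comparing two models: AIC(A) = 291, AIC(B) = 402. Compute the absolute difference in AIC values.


Absolute difference = |291 - 402| = 111.
The model with lower AIC (A) is preferred.

111


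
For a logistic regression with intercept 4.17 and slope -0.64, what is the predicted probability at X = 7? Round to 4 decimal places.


Compute z = 4.17 + (-0.64)(7) = -0.3100.
exp(-z) = 1.3634.
P = 1/(1 + 1.3634) = 0.4231.

0.4231


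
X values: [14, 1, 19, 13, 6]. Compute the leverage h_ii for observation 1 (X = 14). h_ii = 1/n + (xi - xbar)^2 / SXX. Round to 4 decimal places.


Mean of X: xbar = 10.6000.
SXX = 201.2000.
For X = 14: h = 1/5 + (14 - 10.6000)^2/201.2000 = 0.2575.

0.2575


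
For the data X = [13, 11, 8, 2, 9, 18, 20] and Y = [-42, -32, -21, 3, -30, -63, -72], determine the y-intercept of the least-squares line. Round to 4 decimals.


First find the slope: b1 = -4.1209.
Means: xbar = 11.5714, ybar = -36.7143.
b0 = ybar - b1 * xbar = -36.7143 - -4.1209 * 11.5714 = 10.9703.

10.9703


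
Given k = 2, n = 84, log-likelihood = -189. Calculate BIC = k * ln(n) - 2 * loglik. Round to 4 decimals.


Compute k*ln(n) = 2*ln(84) = 2*4.430817 = 8.861634.
Then -2*loglik = 378.
BIC = 8.861634 + 378 = 386.861634, which rounds to 386.8616.

386.8616


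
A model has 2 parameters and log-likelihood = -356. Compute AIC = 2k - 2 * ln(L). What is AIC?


Compute:
2k = 2*2 = 4.
-2*loglik = -2*(-356) = 712.
AIC = 4 + 712 = 716.

716


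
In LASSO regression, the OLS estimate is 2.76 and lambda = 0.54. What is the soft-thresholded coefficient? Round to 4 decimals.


Check: |2.76| = 2.76 vs lambda = 0.54.
Since |beta| > lambda, coefficient = sign(beta)*(|beta| - lambda) = 2.2200.
Soft-thresholded coefficient = 2.2200.

2.2200


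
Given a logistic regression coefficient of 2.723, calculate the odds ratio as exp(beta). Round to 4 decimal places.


The odds ratio is computed as:
OR = e^(2.723) = 15.2259.

15.2259


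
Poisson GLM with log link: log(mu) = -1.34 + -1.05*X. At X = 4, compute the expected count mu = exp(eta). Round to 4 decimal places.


Linear predictor: eta = -1.34 + (-1.05)(4) = -5.5400.
Expected count: mu = exp(-5.5400) = 0.0039.

0.0039


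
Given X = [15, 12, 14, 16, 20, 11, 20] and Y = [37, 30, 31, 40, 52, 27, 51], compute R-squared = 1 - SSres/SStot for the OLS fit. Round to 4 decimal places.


The fitted line is Y = -4.7396 + 2.7887*X.
SSres = 14.6189, SStot = 603.4286.
R^2 = 1 - SSres/SStot = 0.9758.

0.9758


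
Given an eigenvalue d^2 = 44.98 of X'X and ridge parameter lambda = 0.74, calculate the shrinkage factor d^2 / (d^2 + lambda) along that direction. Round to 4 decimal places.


d^2 + lambda = 44.98 + 0.74 = 45.7200.
Shrinkage factor = 44.98/45.7200 = 0.9838.

0.9838


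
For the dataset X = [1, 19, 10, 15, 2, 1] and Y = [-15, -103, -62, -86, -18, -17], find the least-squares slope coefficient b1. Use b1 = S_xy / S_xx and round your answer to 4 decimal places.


First compute the means: xbar = 8.0000, ybar = -50.1667.
Then S_xx = sum((xi - xbar)^2) = 308.0000.
S_xy = sum((xi - xbar)(yi - ybar)) = -1527.0000.
b1 = S_xy / S_xx = -1527.0000 / 308.0000 = -4.9578.

-4.9578


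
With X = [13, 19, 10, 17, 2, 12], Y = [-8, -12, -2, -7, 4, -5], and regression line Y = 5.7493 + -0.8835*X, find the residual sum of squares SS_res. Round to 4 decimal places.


For each point, residual = actual - predicted.
Residuals: [-2.2638, -0.9628, 1.0857, 2.2702, 0.0177, -0.1473].
Sum of squared residuals = 12.4063.

12.4063


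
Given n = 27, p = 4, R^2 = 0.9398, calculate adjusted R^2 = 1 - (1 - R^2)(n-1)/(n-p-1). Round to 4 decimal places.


Plug in: Adj R^2 = 1 - (1 - 0.9398) * 26/22.
= 1 - 0.0602 * 26/22
= 1 - 1.5652 / 22
= 1 - 0.0711 = 0.9289.

0.9289


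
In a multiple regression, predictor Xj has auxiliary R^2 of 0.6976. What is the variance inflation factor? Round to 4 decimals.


Using VIF = 1/(1 - R^2_j):
1 - 0.6976 = 0.3024.
VIF = 3.3069.

3.3069


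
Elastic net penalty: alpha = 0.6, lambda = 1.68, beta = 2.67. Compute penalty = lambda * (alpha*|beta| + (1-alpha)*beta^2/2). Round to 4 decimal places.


Compute:
L1 = 0.6 * 2.67 = 1.6020.
L2 = 0.4 * 2.67^2 / 2 = 1.4258.
Penalty = 1.68 * (1.6020 + 1.4258) = 5.0867.

5.0867


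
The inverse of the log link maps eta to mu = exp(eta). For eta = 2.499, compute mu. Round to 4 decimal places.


mu = exp(eta) = exp(2.499).
= 12.1703.

12.1703


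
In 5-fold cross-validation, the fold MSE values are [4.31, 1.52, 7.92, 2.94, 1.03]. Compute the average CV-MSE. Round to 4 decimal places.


Sum of fold MSEs = 17.7200.
Average = 17.7200 / 5 = 3.5440.

3.5440


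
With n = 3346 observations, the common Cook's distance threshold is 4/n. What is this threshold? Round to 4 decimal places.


Cook's distance cutoff = 4/n = 4/3346.
= 0.0012.

0.0012


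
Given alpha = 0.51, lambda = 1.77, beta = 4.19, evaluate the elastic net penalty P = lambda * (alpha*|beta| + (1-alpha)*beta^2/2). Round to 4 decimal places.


L1 component = 0.51 * |4.19| = 2.1369.
L2 component = 0.49 * 4.19^2 / 2 = 4.3012.
Penalty = 1.77 * (2.1369 + 4.3012) = 1.77 * 6.4381 = 11.3955.

11.3955


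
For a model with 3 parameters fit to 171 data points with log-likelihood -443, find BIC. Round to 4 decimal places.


Compute k*ln(n) = 3*ln(171) = 3*5.141664 = 15.424992.
Then -2*loglik = 886.
BIC = 15.424992 + 886 = 901.424992, which rounds to 901.4250.

901.4250


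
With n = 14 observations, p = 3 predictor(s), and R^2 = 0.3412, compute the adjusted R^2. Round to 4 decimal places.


Adjusted R^2 = 1 - (1 - R^2) * (n-1)/(n-p-1).
(1 - R^2) = 0.6588.
(n-1)/(n-p-1) = 13/10.
(1 - R^2) * (n-1) = 0.6588 * 13 = 8.5644.
Divide by (n-p-1): 8.5644 / 10 = 0.8564.
Adj R^2 = 1 - 0.8564 = 0.1436.

0.1436


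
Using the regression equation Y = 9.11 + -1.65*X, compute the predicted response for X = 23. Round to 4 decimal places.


Plug X = 23 into Y = 9.11 + -1.65*X:
Y = 9.11 + -37.9500 = -28.8400.

-28.8400


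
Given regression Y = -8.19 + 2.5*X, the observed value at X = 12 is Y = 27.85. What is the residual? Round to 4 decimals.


Fitted value at X = 12 is yhat = -8.19 + 2.5*12 = 21.8100.
Residual = 27.85 - 21.8100 = 6.0400.

6.0400


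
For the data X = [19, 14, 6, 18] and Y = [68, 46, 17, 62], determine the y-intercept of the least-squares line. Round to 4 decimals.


Compute b1 = 3.8544 from the OLS formula.
With xbar = 14.2500 and ybar = 48.2500, the intercept is:
b0 = 48.2500 - 3.8544 * 14.2500 = -6.6754.

-6.6754


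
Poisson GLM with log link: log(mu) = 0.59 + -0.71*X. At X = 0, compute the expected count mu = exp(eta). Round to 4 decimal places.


Compute eta = 0.59 + -0.71 * 0 = 0.5900.
Apply inverse link: mu = e^0.5900 = 1.8040.

1.8040


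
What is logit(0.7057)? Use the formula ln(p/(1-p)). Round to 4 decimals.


The odds are p/(1-p) = 0.7057 / 0.2943 = 2.3979.
logit(p) = ln(2.3979) = 0.8746.

0.8746


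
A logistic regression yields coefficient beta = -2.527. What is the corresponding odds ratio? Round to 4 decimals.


The odds ratio is computed as:
OR = e^(-2.527) = 0.0799.

0.0799


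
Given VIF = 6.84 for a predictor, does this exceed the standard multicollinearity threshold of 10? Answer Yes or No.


Compare VIF = 6.84 to the threshold of 10.
6.84 < 10, so the answer is No.

No


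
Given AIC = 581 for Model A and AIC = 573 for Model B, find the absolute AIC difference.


|AIC_A - AIC_B| = |581 - 573| = 8.
Model B is preferred (lower AIC).

8


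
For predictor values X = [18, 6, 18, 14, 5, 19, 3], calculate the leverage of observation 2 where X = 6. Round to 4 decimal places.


n = 7, xbar = 11.8571.
SXX = sum((xi - xbar)^2) = 290.8571.
h = 1/7 + (6 - 11.8571)^2 / 290.8571 = 0.2608.

0.2608


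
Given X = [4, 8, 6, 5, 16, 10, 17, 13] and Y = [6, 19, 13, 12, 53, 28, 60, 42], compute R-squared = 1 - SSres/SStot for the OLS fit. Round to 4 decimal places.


Fit the OLS line: b0 = -10.8056, b1 = 4.0436.
SSres = 21.5425.
SStot = 2880.8750.
R^2 = 1 - 21.5425/2880.8750 = 0.9925.

0.9925


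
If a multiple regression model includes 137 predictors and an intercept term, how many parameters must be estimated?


Each predictor gets one coefficient, plus one intercept.
Total parameters = 137 + 1 = 138.

138


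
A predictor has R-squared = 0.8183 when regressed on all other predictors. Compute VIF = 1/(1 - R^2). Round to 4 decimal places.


Denominator: 1 - 0.8183 = 0.1817.
VIF = 1 / 0.1817 = 5.5036.

5.5036


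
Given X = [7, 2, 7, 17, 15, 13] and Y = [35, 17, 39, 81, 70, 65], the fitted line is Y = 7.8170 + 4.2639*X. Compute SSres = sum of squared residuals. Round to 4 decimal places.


Compute predicted values, then residuals = yi - yhat_i.
Residuals: [-2.6643, 0.6552, 1.3357, 0.6967, -1.7755, 1.7523].
SSres = sum(residual^2) = 16.0202.

16.0202


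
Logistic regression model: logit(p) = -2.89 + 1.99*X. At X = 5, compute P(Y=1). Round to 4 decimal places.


Compute z = -2.89 + (1.99)(5) = 7.0600.
exp(-z) = 0.0009.
P = 1/(1 + 0.0009) = 0.9991.

0.9991


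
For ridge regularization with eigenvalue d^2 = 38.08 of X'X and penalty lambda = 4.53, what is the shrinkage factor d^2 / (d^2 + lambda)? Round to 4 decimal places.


Denominator = d^2 + lambda = 38.08 + 4.53 = 42.6100.
Shrinkage = 38.08 / 42.6100 = 0.8937.

0.8937


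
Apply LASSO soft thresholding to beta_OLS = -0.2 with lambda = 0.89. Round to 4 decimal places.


|beta_OLS| = 0.2.
lambda = 0.89.
Since |beta| <= lambda, the coefficient is set to 0.
Result = 0.0000.

0.0000


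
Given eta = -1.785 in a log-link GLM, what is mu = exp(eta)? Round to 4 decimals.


Apply the inverse link:
mu = e^-1.785 = 0.1678.

0.1678


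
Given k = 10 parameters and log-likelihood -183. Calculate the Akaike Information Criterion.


AIC = 2k - 2*loglik = 2(10) - 2(-183).
= 20 + 366 = 386.

386


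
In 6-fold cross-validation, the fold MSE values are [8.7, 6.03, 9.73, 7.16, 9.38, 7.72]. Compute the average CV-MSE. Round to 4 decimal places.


Add all fold MSEs: 48.7200.
Divide by k = 6: 48.7200/6 = 8.1200.

8.1200


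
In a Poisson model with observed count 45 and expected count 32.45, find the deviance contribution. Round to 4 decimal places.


First: ln(45/32.45) = 0.326962.
Then: 45 * 0.326962 = 14.713290.
y - mu = 45 - 32.45 = 12.55.
D = 2(14.713290 - 12.55) = 4.326580, which rounds to 4.3266.

4.3266


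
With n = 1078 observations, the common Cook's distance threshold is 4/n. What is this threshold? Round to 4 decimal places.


Cook's distance cutoff = 4/n = 4/1078.
= 0.0037.

0.0037


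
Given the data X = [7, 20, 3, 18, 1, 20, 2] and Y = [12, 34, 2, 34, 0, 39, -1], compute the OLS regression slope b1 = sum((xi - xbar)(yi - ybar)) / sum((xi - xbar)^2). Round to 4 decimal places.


Calculate xbar = 10.1429, ybar = 17.1429.
S_xx = 466.8571, S_xy = 942.8571.
Using b1 = S_xy / S_xx = 942.8571 / 466.8571, we get b1 = 2.0196.

2.0196


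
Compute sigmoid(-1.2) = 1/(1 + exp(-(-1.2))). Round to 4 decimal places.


exp(1.2000) = 3.3201.
1 + exp(-z) = 4.3201.
sigmoid = 1/4.3201 = 0.2315.

0.2315


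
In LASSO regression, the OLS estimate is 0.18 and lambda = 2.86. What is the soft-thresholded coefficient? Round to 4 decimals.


|beta_OLS| = 0.18.
lambda = 2.86.
Since |beta| <= lambda, the coefficient is set to 0.
Result = 0.0000.

0.0000


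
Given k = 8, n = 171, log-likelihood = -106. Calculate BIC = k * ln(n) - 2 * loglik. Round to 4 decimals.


ln(171) = 5.141664.
k * ln(n) = 8 * 5.141664 = 41.133312.
-2L = 212.
BIC = 41.133312 + 212 = 253.133312, which rounds to 253.1333.

253.1333


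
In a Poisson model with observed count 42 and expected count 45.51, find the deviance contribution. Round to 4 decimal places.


Compute y*ln(y/mu) = 42*ln(42/45.51) = 42*-0.080262 = -3.371004.
y - mu = -3.51.
D = 2*(-3.371004 - (-3.51)) = 0.277992, which rounds to 0.2780.

0.2780


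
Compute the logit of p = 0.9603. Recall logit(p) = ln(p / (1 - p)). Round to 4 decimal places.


Compute the odds: 0.9603/0.0397 = 24.1889.
Take the natural log: ln(24.1889) = 3.1859.

3.1859


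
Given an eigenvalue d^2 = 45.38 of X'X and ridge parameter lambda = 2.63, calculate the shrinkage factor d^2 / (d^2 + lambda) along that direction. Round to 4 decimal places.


Denominator = d^2 + lambda = 45.38 + 2.63 = 48.0100.
Shrinkage = 45.38 / 48.0100 = 0.9452.

0.9452


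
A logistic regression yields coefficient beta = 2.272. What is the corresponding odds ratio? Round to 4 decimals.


exp(2.272) = 9.6988.
So the odds ratio is 9.6988.

9.6988


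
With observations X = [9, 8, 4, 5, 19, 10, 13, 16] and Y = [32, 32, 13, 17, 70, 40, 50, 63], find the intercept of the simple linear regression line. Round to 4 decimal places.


Compute b1 = 3.8974 from the OLS formula.
With xbar = 10.5000 and ybar = 39.6250, the intercept is:
b0 = 39.6250 - 3.8974 * 10.5000 = -1.2974.

-1.2974


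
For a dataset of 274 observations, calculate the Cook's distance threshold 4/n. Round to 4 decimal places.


The threshold is 4/n.
4/274 = 0.0146.

0.0146


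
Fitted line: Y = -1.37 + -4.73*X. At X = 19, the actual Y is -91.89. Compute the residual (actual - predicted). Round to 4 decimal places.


Compute yhat = -1.37 + (-4.73)(19) = -91.2400.
Residual = actual - predicted = -91.89 - -91.2400 = -0.6500.

-0.6500


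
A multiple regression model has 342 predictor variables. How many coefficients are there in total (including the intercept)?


Total coefficients = number of predictors + 1 (for the intercept).
= 342 + 1 = 343.

343


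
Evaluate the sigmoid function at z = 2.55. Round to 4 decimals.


Compute exp(-2.5500) = 0.0781.
Sigmoid = 1 / (1 + 0.0781) = 1 / 1.0781 = 0.9276.

0.9276


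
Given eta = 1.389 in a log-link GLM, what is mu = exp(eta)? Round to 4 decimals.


mu = exp(eta) = exp(1.389).
= 4.0108.

4.0108


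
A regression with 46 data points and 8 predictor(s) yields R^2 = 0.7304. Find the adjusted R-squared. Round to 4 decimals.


Using the formula:
(1 - 0.7304) = 0.2696.
Multiply by 45/37: 0.2696 * 45 = 12.1320, then 12.1320 / 37 = 0.3279.
Adj R^2 = 1 - 0.3279 = 0.6721.

0.6721


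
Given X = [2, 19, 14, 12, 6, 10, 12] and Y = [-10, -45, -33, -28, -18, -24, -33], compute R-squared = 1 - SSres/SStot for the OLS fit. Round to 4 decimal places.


The fitted line is Y = -5.4016 + -2.0425*X.
SSres = 18.5291, SStot = 775.4286.
R^2 = 1 - SSres/SStot = 0.9761.

0.9761


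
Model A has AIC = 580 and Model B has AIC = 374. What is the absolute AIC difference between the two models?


Absolute difference = |580 - 374| = 206.
The model with lower AIC (B) is preferred.

206


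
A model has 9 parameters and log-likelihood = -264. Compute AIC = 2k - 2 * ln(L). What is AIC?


AIC = 2k - 2*loglik = 2(9) - 2(-264).
= 18 + 528 = 546.

546


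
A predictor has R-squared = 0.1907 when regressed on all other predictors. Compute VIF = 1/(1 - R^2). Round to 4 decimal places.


VIF = 1 / (1 - 0.1907).
= 1 / 0.8093 = 1.2356.

1.2356


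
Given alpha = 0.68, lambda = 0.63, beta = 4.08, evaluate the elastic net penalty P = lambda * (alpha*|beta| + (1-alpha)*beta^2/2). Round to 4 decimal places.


Compute:
L1 = 0.68 * 4.08 = 2.7744.
L2 = 0.32 * 4.08^2 / 2 = 2.6634.
Penalty = 0.63 * (2.7744 + 2.6634) = 3.4258.

3.4258


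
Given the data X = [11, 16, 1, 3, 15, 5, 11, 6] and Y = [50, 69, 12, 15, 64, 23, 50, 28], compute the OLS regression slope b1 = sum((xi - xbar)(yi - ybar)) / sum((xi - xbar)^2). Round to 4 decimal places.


Calculate xbar = 8.5000, ybar = 38.8750.
S_xx = 216.0000, S_xy = 860.5000.
Using b1 = S_xy / S_xx = 860.5000 / 216.0000, we get b1 = 3.9838.

3.9838


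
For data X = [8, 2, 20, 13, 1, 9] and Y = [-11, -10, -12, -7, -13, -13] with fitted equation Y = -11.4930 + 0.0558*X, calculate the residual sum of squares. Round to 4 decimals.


For each point, residual = actual - predicted.
Residuals: [0.0466, 1.3814, -1.6230, 3.7676, -1.5628, -2.0092].
Sum of squared residuals = 25.2186.

25.2186


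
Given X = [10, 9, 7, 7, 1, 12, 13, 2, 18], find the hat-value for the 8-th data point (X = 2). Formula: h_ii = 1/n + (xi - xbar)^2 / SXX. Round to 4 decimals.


n = 9, xbar = 8.7778.
SXX = sum((xi - xbar)^2) = 227.5556.
h = 1/9 + (2 - 8.7778)^2 / 227.5556 = 0.3130.

0.3130


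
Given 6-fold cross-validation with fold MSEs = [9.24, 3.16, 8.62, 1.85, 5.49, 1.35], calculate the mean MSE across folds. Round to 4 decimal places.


Add all fold MSEs: 29.7100.
Divide by k = 6: 29.7100/6 = 4.9517.

4.9517


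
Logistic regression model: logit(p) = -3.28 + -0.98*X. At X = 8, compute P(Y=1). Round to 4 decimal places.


Compute z = -3.28 + (-0.98)(8) = -11.1200.
exp(-z) = 67507.9063.
P = 1/(1 + 67507.9063) = 0.0000.

0.0000


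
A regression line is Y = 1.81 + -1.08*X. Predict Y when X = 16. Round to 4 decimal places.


Plug X = 16 into Y = 1.81 + -1.08*X:
Y = 1.81 + -17.2800 = -15.4700.

-15.4700


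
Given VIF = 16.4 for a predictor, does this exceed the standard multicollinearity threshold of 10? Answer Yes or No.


Compare VIF = 16.4 to the threshold of 10.
16.4 >= 10, so the answer is Yes.

Yes


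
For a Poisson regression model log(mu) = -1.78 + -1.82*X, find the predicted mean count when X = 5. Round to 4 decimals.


Linear predictor: eta = -1.78 + (-1.82)(5) = -10.8800.
Expected count: mu = exp(-10.8800) = 0.0000.

0.0000


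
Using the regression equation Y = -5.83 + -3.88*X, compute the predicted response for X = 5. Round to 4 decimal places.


Plug X = 5 into Y = -5.83 + -3.88*X:
Y = -5.83 + -19.4000 = -25.2300.

-25.2300


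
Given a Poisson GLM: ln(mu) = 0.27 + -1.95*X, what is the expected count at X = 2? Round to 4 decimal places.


Compute eta = 0.27 + -1.95 * 2 = -3.6300.
Apply inverse link: mu = e^-3.6300 = 0.0265.

0.0265


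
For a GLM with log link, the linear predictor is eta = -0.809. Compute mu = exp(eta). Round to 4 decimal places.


mu = exp(eta) = exp(-0.809).
= 0.4453.

0.4453


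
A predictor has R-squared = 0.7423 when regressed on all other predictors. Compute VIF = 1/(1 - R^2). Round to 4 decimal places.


VIF = 1 / (1 - 0.7423).
= 1 / 0.2577 = 3.8805.

3.8805


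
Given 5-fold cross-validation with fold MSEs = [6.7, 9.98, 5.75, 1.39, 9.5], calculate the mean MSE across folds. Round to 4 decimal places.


Sum of fold MSEs = 33.3200.
Average = 33.3200 / 5 = 6.6640.

6.6640


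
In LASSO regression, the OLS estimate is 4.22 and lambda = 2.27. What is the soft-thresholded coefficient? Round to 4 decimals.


|beta_OLS| = 4.22.
lambda = 2.27.
Since |beta| > lambda, coefficient = sign(beta)*(|beta| - lambda) = 1.9500.
Result = 1.9500.

1.9500


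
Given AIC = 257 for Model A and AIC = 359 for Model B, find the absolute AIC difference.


Absolute difference = |257 - 359| = 102.
The model with lower AIC (A) is preferred.

102


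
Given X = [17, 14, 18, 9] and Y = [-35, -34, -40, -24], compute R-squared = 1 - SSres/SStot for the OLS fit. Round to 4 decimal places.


The fitted line is Y = -10.0204 + -1.6020*X.
SSres = 8.9898, SStot = 134.7500.
R^2 = 1 - SSres/SStot = 0.9333.

0.9333


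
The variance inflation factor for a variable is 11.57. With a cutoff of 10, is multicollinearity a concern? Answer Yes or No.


Compare VIF = 11.57 to the threshold of 10.
11.57 >= 10, so the answer is Yes.

Yes


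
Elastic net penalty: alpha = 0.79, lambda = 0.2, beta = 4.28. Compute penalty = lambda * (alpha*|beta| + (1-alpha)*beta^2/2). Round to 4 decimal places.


alpha * |beta| = 0.79 * 4.28 = 3.3812.
(1-alpha) * beta^2/2 = 0.21 * 18.3184/2 = 1.9234.
Total = 0.2 * (3.3812 + 1.9234) = 1.0609.

1.0609


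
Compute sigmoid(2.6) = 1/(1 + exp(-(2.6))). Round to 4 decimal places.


exp(-2.6000) = 0.0743.
1 + exp(-z) = 1.0743.
sigmoid = 1/1.0743 = 0.9309.

0.9309


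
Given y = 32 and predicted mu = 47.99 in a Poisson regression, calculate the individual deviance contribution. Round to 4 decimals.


Compute y*ln(y/mu) = 32*ln(32/47.99) = 32*-0.405257 = -12.968224.
y - mu = -15.99.
D = 2*(-12.968224 - (-15.99)) = 6.043552, which rounds to 6.0436.

6.0436


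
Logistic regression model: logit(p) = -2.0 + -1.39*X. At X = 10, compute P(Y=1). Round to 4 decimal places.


z = -2.0 + -1.39 * 10 = -15.9000.
Sigmoid: P = 1 / (1 + exp(15.9000)) = 0.0000.

0.0000


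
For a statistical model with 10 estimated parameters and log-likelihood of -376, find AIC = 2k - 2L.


Compute:
2k = 2*10 = 20.
-2*loglik = -2*(-376) = 752.
AIC = 20 + 752 = 772.

772


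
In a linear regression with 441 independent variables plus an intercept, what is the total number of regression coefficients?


Including the intercept, the model has 441 predictor coefficients + 1 intercept.
Total = 442.

442


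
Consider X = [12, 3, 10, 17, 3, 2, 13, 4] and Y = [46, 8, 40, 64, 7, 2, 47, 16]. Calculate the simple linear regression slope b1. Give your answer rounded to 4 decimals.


The sample means are xbar = 8.0000 and ybar = 28.7500.
Compute S_xx = 228.0000 and S_xy = 924.0000.
Slope b1 = S_xy / S_xx = 924.0000 / 228.0000 = 4.0526.

4.0526


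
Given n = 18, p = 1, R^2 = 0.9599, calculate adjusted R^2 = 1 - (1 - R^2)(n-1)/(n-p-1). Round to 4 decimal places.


Using the formula:
(1 - 0.9599) = 0.0401.
Multiply by 17/16: 0.0401 * 17 = 0.6817, then 0.6817 / 16 = 0.0426.
Adj R^2 = 1 - 0.0426 = 0.9574.

0.9574


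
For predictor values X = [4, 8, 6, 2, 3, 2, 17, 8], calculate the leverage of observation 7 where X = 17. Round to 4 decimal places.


Mean of X: xbar = 6.2500.
SXX = 173.5000.
For X = 17: h = 1/8 + (17 - 6.2500)^2/173.5000 = 0.7911.

0.7911


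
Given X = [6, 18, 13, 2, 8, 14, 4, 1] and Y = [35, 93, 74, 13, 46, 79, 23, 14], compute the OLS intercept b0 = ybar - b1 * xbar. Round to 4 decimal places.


First find the slope: b1 = 5.0537.
Means: xbar = 8.2500, ybar = 47.1250.
b0 = ybar - b1 * xbar = 47.1250 - 5.0537 * 8.2500 = 5.4322.

5.4322


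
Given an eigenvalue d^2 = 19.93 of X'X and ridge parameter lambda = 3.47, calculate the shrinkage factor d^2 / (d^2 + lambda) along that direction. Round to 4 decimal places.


d^2 + lambda = 19.93 + 3.47 = 23.4000.
Shrinkage factor = 19.93/23.4000 = 0.8517.

0.8517


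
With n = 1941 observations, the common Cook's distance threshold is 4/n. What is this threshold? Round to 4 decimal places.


Using the rule of thumb:
Threshold = 4 / 1941 = 0.0021.

0.0021


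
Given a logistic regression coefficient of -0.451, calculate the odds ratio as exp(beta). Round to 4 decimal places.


exp(-0.451) = 0.6370.
So the odds ratio is 0.6370.

0.6370


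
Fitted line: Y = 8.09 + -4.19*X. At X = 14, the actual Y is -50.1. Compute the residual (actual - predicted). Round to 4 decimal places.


Compute yhat = 8.09 + (-4.19)(14) = -50.5700.
Residual = actual - predicted = -50.1 - -50.5700 = 0.4700.

0.4700


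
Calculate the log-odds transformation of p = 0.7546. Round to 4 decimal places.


The odds are p/(1-p) = 0.7546 / 0.2454 = 3.0750.
logit(p) = ln(3.0750) = 1.1233.

1.1233


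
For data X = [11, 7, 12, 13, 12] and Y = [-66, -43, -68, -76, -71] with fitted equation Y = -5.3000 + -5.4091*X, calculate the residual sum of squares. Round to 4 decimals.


Predicted values from Y = -5.3000 + -5.4091*X.
Residuals: [-1.1999, 0.1637, 2.2092, -0.3817, -0.7908].
SSres = 7.1182.

7.1182


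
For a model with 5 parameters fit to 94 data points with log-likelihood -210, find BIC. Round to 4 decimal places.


ln(94) = 4.543295.
k * ln(n) = 5 * 4.543295 = 22.716475.
-2L = 420.
BIC = 22.716475 + 420 = 442.716475, which rounds to 442.7165.

442.7165


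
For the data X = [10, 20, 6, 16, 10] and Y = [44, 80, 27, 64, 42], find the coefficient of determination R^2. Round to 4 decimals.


The fitted line is Y = 5.1818 + 3.7273*X.
SSres = 3.6364, SStot = 1715.2000.
R^2 = 1 - SSres/SStot = 0.9979.

0.9979


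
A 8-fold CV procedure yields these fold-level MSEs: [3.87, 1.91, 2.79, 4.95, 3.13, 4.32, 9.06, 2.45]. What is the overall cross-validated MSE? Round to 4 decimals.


Add all fold MSEs: 32.4800.
Divide by k = 8: 32.4800/8 = 4.0600.

4.0600


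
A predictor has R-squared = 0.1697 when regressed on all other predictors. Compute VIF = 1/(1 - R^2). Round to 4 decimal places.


Denominator: 1 - 0.1697 = 0.8303.
VIF = 1 / 0.8303 = 1.2044.

1.2044


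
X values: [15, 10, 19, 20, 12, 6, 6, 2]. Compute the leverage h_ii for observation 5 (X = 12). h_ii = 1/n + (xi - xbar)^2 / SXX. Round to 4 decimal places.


n = 8, xbar = 11.2500.
SXX = sum((xi - xbar)^2) = 293.5000.
h = 1/8 + (12 - 11.2500)^2 / 293.5000 = 0.1269.

0.1269


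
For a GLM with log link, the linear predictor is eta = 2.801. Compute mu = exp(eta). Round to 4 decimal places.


Apply the inverse link:
mu = e^2.801 = 16.4611.

16.4611


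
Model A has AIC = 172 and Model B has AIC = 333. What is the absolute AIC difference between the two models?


Absolute difference = |172 - 333| = 161.
The model with lower AIC (A) is preferred.

161


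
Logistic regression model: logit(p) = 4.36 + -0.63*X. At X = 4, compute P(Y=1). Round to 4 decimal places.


z = 4.36 + -0.63 * 4 = 1.8400.
Sigmoid: P = 1 / (1 + exp(-1.8400)) = 0.8629.

0.8629


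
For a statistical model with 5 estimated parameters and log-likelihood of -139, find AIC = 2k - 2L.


AIC = 2k - 2*loglik = 2(5) - 2(-139).
= 10 + 278 = 288.

288


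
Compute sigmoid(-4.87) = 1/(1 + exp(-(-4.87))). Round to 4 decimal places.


First, exp(4.8700) = 130.3209.
Then sigma(z) = 1/(1 + 130.3209) = 0.0076.

0.0076


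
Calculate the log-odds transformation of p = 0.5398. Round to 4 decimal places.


The odds are p/(1-p) = 0.5398 / 0.4602 = 1.1730.
logit(p) = ln(1.1730) = 0.1595.

0.1595


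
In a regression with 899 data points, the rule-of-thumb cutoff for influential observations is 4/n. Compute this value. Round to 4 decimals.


Cook's distance cutoff = 4/n = 4/899.
= 0.0044.

0.0044


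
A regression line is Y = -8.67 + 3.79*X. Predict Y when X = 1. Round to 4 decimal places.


Predicted value:
Y = -8.67 + (3.79)(1) = -8.67 + 3.7900 = -4.8800.

-4.8800


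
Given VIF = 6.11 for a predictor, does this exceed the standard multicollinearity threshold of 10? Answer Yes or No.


The threshold is 10.
VIF = 6.11 is < 10.
Multicollinearity indication: No.

No


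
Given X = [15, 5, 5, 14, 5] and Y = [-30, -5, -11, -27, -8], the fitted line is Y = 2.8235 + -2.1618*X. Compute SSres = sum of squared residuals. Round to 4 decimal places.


Predicted values from Y = 2.8235 + -2.1618*X.
Residuals: [-0.3965, 2.9855, -3.0145, 0.4417, -0.0145].
SSres = 18.3529.

18.3529


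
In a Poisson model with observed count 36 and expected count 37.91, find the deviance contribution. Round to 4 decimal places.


First: ln(36/37.91) = -0.051696.
Then: 36 * -0.051696 = -1.861056.
y - mu = 36 - 37.91 = -1.91.
D = 2(-1.861056 - -1.91) = 0.097888, which rounds to 0.0979.

0.0979


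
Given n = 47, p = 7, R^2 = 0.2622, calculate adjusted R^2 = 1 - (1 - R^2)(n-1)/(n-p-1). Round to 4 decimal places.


Plug in: Adj R^2 = 1 - (1 - 0.2622) * 46/39.
= 1 - 0.7378 * 46/39
= 1 - 33.9388 / 39
= 1 - 0.8702 = 0.1298.

0.1298


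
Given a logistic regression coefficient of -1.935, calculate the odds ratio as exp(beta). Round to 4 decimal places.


Odds ratio = exp(beta) = exp(-1.935).
= 0.1444.

0.1444


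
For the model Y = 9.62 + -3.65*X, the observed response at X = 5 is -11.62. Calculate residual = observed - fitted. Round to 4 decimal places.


Compute yhat = 9.62 + (-3.65)(5) = -8.6300.
Residual = actual - predicted = -11.62 - -8.6300 = -2.9900.

-2.9900


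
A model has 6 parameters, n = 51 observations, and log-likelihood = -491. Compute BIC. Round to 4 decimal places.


Compute k*ln(n) = 6*ln(51) = 6*3.931826 = 23.590956.
Then -2*loglik = 982.
BIC = 23.590956 + 982 = 1005.590956, which rounds to 1005.5910.

1005.5910


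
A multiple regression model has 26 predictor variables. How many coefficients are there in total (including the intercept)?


Including the intercept, the model has 26 predictor coefficients + 1 intercept.
Total = 27.

27


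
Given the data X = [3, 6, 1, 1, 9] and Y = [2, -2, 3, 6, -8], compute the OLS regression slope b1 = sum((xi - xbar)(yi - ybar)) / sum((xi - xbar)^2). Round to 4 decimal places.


The sample means are xbar = 4.0000 and ybar = 0.2000.
Compute S_xx = 48.0000 and S_xy = -73.0000.
Slope b1 = S_xy / S_xx = -73.0000 / 48.0000 = -1.5208.

-1.5208


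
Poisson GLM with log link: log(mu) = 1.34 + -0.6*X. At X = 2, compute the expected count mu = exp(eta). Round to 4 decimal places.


Linear predictor: eta = 1.34 + (-0.6)(2) = 0.1400.
Expected count: mu = exp(0.1400) = 1.1503.

1.1503


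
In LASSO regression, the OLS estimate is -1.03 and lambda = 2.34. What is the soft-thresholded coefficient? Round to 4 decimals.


Check: |-1.03| = 1.03 vs lambda = 2.34.
Since |beta| <= lambda, the coefficient is set to 0.
Soft-thresholded coefficient = 0.0000.

0.0000


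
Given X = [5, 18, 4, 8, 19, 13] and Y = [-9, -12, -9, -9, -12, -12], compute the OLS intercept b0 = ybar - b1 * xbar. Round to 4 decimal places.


Compute b1 = -0.2348 from the OLS formula.
With xbar = 11.1667 and ybar = -10.5000, the intercept is:
b0 = -10.5000 - -0.2348 * 11.1667 = -7.8783.

-7.8783


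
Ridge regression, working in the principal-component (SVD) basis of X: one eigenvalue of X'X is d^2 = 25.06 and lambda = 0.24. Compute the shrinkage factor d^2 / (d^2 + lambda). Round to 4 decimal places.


d^2 + lambda = 25.06 + 0.24 = 25.3000.
Shrinkage factor = 25.06/25.3000 = 0.9905.

0.9905


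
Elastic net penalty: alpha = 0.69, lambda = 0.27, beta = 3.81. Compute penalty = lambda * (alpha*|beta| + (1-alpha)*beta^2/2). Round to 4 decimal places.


L1 component = 0.69 * |3.81| = 2.6289.
L2 component = 0.31 * 3.81^2 / 2 = 2.2500.
Penalty = 0.27 * (2.6289 + 2.2500) = 0.27 * 4.8789 = 1.3173.

1.3173


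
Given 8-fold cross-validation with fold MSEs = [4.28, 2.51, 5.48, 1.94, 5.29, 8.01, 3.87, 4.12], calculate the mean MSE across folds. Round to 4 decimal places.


Add all fold MSEs: 35.5000.
Divide by k = 8: 35.5000/8 = 4.4375.

4.4375


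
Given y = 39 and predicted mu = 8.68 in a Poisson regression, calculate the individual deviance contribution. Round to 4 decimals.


Compute y*ln(y/mu) = 39*ln(39/8.68) = 39*1.502540 = 58.599060.
y - mu = 30.32.
D = 2*(58.599060 - (30.32)) = 56.558120, which rounds to 56.5581.

56.5581


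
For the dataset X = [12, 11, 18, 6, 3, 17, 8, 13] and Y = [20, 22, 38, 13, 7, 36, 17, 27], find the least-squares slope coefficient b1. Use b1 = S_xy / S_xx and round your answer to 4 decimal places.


Calculate xbar = 11.0000, ybar = 22.5000.
S_xx = 188.0000, S_xy = 384.0000.
Using b1 = S_xy / S_xx = 384.0000 / 188.0000, we get b1 = 2.0426.

2.0426


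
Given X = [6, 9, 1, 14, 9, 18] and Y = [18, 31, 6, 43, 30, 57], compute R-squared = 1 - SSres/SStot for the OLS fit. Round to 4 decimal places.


Fit the OLS line: b0 = 2.2798, b1 = 3.0056.
SSres = 11.3277.
SStot = 1614.8333.
R^2 = 1 - 11.3277/1614.8333 = 0.9930.

0.9930


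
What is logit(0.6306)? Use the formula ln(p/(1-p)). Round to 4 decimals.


Compute the odds: 0.6306/0.3694 = 1.7071.
Take the natural log: ln(1.7071) = 0.5348.

0.5348


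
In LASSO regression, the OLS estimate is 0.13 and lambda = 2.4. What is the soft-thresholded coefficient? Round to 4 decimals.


|beta_OLS| = 0.13.
lambda = 2.4.
Since |beta| <= lambda, the coefficient is set to 0.
Result = 0.0000.

0.0000


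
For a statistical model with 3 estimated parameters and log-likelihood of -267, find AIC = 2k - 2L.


AIC = 2*3 - 2*(-267).
= 6 + 534 = 540.

540
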